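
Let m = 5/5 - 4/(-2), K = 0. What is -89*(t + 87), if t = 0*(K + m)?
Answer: -7743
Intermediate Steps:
m = 3 (m = 5*(⅕) - 4*(-½) = 1 + 2 = 3)
t = 0 (t = 0*(0 + 3) = 0*3 = 0)
-89*(t + 87) = -89*(0 + 87) = -89*87 = -7743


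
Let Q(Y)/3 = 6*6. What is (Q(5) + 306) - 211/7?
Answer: 2687/7 ≈ 383.86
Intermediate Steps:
Q(Y) = 108 (Q(Y) = 3*(6*6) = 3*36 = 108)
(Q(5) + 306) - 211/7 = (108 + 306) - 211/7 = 414 - 211*⅐ = 414 - 211/7 = 2687/7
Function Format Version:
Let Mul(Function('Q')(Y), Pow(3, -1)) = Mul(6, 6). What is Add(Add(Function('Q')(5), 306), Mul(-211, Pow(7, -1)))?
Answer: Rational(2687, 7) ≈ 383.86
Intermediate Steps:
Function('Q')(Y) = 108 (Function('Q')(Y) = Mul(3, Mul(6, 6)) = Mul(3, 36) = 108)
Add(Add(Function('Q')(5), 306), Mul(-211, Pow(7, -1))) = Add(Add(108, 306), Mul(-211, Pow(7, -1))) = Add(414, Mul(-211, Rational(1, 7))) = Add(414, Rational(-211, 7)) = Rational(2687, 7)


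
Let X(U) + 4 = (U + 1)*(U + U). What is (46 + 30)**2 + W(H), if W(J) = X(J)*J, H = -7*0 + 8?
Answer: 6896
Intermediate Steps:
X(U) = -4 + 2*U*(1 + U) (X(U) = -4 + (U + 1)*(U + U) = -4 + (1 + U)*(2*U) = -4 + 2*U*(1 + U))
H = 8 (H = 0 + 8 = 8)
W(J) = J*(-4 + 2*J + 2*J**2) (W(J) = (-4 + 2*J + 2*J**2)*J = J*(-4 + 2*J + 2*J**2))
(46 + 30)**2 + W(H) = (46 + 30)**2 + 2*8*(-2 + 8 + 8**2) = 76**2 + 2*8*(-2 + 8 + 64) = 5776 + 2*8*70 = 5776 + 1120 = 6896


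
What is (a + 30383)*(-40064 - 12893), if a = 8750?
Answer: -2072366281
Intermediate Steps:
(a + 30383)*(-40064 - 12893) = (8750 + 30383)*(-40064 - 12893) = 39133*(-52957) = -2072366281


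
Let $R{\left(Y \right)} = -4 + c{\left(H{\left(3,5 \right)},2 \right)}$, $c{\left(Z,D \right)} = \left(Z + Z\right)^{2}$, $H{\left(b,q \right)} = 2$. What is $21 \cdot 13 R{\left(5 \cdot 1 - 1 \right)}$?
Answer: $3276$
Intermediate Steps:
$c{\left(Z,D \right)} = 4 Z^{2}$ ($c{\left(Z,D \right)} = \left(2 Z\right)^{2} = 4 Z^{2}$)
$R{\left(Y \right)} = 12$ ($R{\left(Y \right)} = -4 + 4 \cdot 2^{2} = -4 + 4 \cdot 4 = -4 + 16 = 12$)
$21 \cdot 13 R{\left(5 \cdot 1 - 1 \right)} = 21 \cdot 13 \cdot 12 = 273 \cdot 12 = 3276$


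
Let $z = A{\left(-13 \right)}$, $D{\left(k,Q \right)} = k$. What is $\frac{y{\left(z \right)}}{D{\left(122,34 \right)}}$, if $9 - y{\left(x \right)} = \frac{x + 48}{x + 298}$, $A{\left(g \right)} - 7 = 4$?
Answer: $\frac{1361}{18849} \approx 0.072205$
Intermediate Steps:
$A{\left(g \right)} = 11$ ($A{\left(g \right)} = 7 + 4 = 11$)
$z = 11$
$y{\left(x \right)} = 9 - \frac{48 + x}{298 + x}$ ($y{\left(x \right)} = 9 - \frac{x + 48}{x + 298} = 9 - \frac{48 + x}{298 + x}$)
$\frac{y{\left(z \right)}}{D{\left(122,34 \right)}} = \frac{2 \frac{1}{298 + 11} \left(1317 + 4 \cdot 11\right)}{122} = \frac{2 \left(1317 + 44\right)}{309} \cdot \frac{1}{122} = 2 \cdot \frac{1}{309} \cdot 1361 \cdot \frac{1}{122} = \frac{2722}{309} \cdot \frac{1}{122} = \frac{1361}{18849}$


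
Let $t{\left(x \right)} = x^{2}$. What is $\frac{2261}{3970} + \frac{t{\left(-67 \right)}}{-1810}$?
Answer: $- \frac{686446}{359285} \approx -1.9106$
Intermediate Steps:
$\frac{2261}{3970} + \frac{t{\left(-67 \right)}}{-1810} = \frac{2261}{3970} + \frac{\left(-67\right)^{2}}{-1810} = 2261 \cdot \frac{1}{3970} + 4489 \left(- \frac{1}{1810}\right) = \frac{2261}{3970} - \frac{4489}{1810} = - \frac{686446}{359285}$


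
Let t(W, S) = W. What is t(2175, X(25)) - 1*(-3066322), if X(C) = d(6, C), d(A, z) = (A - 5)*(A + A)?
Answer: 3068497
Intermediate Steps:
d(A, z) = 2*A*(-5 + A) (d(A, z) = (-5 + A)*(2*A) = 2*A*(-5 + A))
X(C) = 12 (X(C) = 2*6*(-5 + 6) = 2*6*1 = 12)
t(2175, X(25)) - 1*(-3066322) = 2175 - 1*(-3066322) = 2175 + 3066322 = 3068497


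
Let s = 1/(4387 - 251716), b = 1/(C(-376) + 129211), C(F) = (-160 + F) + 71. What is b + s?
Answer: 118583/31842619434 ≈ 3.7240e-6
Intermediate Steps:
C(F) = -89 + F
b = 1/128746 (b = 1/((-89 - 376) + 129211) = 1/(-465 + 129211) = 1/128746 ≈ 7.7672e-6)
s = -1/247329 (s = 1/(-247329) = -1/247329 ≈ -4.0432e-6)
b + s = 1/128746 - 1/247329 = 118583/31842619434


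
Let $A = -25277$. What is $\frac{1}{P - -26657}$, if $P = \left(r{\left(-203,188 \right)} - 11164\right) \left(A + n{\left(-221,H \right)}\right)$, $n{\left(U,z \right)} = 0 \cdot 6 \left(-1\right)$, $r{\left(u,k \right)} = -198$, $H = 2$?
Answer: $\frac{1}{287223931} \approx 3.4816 \cdot 10^{-9}$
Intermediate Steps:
$n{\left(U,z \right)} = 0$ ($n{\left(U,z \right)} = 0 \left(-1\right) = 0$)
$P = 287197274$ ($P = \left(-198 - 11164\right) \left(-25277 + 0\right) = \left(-11362\right) \left(-25277\right) = 287197274$)
$\frac{1}{P - -26657} = \frac{1}{287197274 - -26657} = \frac{1}{287197274 + \left(-2598 + 29255\right)} = \frac{1}{287197274 + 26657} = \frac{1}{287223931}$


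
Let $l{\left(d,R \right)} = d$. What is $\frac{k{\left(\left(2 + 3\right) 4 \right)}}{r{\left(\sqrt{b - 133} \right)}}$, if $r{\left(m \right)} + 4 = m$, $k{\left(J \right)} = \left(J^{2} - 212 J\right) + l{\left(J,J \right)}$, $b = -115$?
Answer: $\frac{1910}{33} + \frac{955 i \sqrt{62}}{33} \approx 57.879 + 227.87 i$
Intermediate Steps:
$k{\left(J \right)} = J^{2} - 211 J$ ($k{\left(J \right)} = \left(J^{2} - 212 J\right) + J = J^{2} - 211 J$)
$r{\left(m \right)} = -4 + m$
$\frac{k{\left(\left(2 + 3\right) 4 \right)}}{r{\left(\sqrt{b - 133} \right)}} = \frac{\left(2 + 3\right) 4 \left(-211 + \left(2 + 3\right) 4\right)}{-4 + \sqrt{-115 - 133}} = \frac{5 \cdot 4 \left(-211 + 5 \cdot 4\right)}{-4 + \sqrt{-248}} = \frac{20 \left(-211 + 20\right)}{-4 + 2 i \sqrt{62}} = \frac{20 \left(-191\right)}{-4 + 2 i \sqrt{62}} = - \frac{3820}{-4 + 2 i \sqrt{62}}$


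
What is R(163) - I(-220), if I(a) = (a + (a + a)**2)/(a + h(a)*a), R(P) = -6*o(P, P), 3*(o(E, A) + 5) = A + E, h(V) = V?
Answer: -45699/73 ≈ -626.01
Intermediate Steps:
o(E, A) = -5 + A/3 + E/3 (o(E, A) = -5 + (A + E)/3 = -5 + (A/3 + E/3) = -5 + A/3 + E/3)
R(P) = 30 - 4*P (R(P) = -6*(-5 + P/3 + P/3) = -6*(-5 + 2*P/3) = 30 - 4*P)
I(a) = (a + 4*a**2)/(a + a**2) (I(a) = (a + (a + a)**2)/(a + a*a) = (a + (2*a)**2)/(a + a**2) = (a + 4*a**2)/(a + a**2))
R(163) - I(-220) = (30 - 4*163) - (1 + 4*(-220))/(1 - 220) = (30 - 652) - (1 - 880)/(-219) = -622 - (-1)*(-879)/219 = -622 - 1*293/73 = -622 - 293/73 = -45699/73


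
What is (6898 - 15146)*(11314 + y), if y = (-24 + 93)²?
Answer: -132586600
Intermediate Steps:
y = 4761 (y = 69² = 4761)
(6898 - 15146)*(11314 + y) = (6898 - 15146)*(11314 + 4761) = -8248*16075 = -132586600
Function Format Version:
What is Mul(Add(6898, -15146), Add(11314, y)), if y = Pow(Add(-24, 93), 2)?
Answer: -132586600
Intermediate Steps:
y = 4761 (y = Pow(69, 2) = 4761)
Mul(Add(6898, -15146), Add(11314, y)) = Mul(Add(6898, -15146), Add(11314, 4761)) = Mul(-8248, 16075) = -132586600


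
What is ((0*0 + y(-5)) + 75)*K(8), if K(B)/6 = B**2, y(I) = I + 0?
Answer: 26880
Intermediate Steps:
y(I) = I
K(B) = 6*B**2
((0*0 + y(-5)) + 75)*K(8) = ((0*0 - 5) + 75)*(6*8**2) = ((0 - 5) + 75)*(6*64) = (-5 + 75)*384 = 70*384 = 26880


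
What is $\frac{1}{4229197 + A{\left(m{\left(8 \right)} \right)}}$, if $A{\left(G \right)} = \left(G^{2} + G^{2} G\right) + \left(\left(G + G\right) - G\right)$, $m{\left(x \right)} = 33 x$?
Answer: $\frac{1}{22698901} \approx 4.4055 \cdot 10^{-8}$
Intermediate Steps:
$A{\left(G \right)} = G + G^{2} + G^{3}$ ($A{\left(G \right)} = \left(G^{2} + G^{3}\right) + \left(2 G - G\right) = \left(G^{2} + G^{3}\right) + G = G + G^{2} + G^{3}$)
$\frac{1}{4229197 + A{\left(m{\left(8 \right)} \right)}} = \frac{1}{4229197 + 33 \cdot 8 \left(1 + 33 \cdot 8 + \left(33 \cdot 8\right)^{2}\right)} = \frac{1}{4229197 + 264 \left(1 + 264 + 264^{2}\right)} = \frac{1}{4229197 + 264 \left(1 + 264 + 69696\right)} = \frac{1}{4229197 + 264 \cdot 69961} = \frac{1}{4229197 + 18469704} = \frac{1}{22698901}$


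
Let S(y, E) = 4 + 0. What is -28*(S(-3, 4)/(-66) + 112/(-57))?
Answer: 35560/627 ≈ 56.715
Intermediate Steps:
S(y, E) = 4
-28*(S(-3, 4)/(-66) + 112/(-57)) = -28*(4/(-66) + 112/(-57)) = -28*(4*(-1/66) + 112*(-1/57)) = -28*(-2/33 - 112/57) = -28*(-1270/627) = 35560/627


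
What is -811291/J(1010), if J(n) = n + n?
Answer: -811291/2020 ≈ -401.63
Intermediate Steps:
J(n) = 2*n
-811291/J(1010) = -811291/(2*1010) = -811291/2020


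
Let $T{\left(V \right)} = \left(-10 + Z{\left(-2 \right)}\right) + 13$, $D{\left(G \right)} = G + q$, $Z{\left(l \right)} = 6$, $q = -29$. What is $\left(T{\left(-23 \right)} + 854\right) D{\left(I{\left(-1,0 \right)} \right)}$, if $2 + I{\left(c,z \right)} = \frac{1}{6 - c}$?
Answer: $- \frac{186408}{7} \approx -26630.0$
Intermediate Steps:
$I{\left(c,z \right)} = -2 + \frac{1}{6 - c}$
$D{\left(G \right)} = -29 + G$ ($D{\left(G \right)} = G - 29 = -29 + G$)
$T{\left(V \right)} = 9$ ($T{\left(V \right)} = \left(-10 + 6\right) + 13 = -4 + 13 = 9$)
$\left(T{\left(-23 \right)} + 854\right) D{\left(I{\left(-1,0 \right)} \right)} = \left(9 + 854\right) \left(-29 + \frac{11 - -2}{-6 - 1}\right) = 863 \left(-29 + \frac{11 + 2}{-7}\right) = 863 \left(-29 - \frac{13}{7}\right) = 863 \left(- \frac{216}{7}\right) = - \frac{186408}{7}$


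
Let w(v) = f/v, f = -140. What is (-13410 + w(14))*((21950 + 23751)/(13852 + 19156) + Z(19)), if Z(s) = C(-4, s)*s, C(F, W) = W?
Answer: -40131131095/8252 ≈ -4.8632e+6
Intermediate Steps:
Z(s) = s² (Z(s) = s*s = s²)
w(v) = -140/v
(-13410 + w(14))*((21950 + 23751)/(13852 + 19156) + Z(19)) = (-13410 - 140/14)*((21950 + 23751)/(13852 + 19156) + 19²) = (-13410 - 140*1/14)*(45701/33008 + 361) = (-13410 - 10)*(45701*(1/33008) + 361) = -13420*(45701/33008 + 361) = -13420*11961589/33008 = -40131131095/8252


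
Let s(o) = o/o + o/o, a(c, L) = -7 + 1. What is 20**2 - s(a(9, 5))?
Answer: 398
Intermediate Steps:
a(c, L) = -6
s(o) = 2 (s(o) = 1 + 1 = 2)
20**2 - s(a(9, 5)) = 20**2 - 1*2 = 400 - 2 = 398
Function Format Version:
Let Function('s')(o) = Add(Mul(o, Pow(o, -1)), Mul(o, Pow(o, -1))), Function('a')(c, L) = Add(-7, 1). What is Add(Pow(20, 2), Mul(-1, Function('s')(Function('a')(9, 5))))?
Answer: 398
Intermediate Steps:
Function('a')(c, L) = -6
Function('s')(o) = 2 (Function('s')(o) = Add(1, 1) = 2)
Add(Pow(20, 2), Mul(-1, Function('s')(Function('a')(9, 5)))) = Add(Pow(20, 2), Mul(-1, 2)) = Add(400, -2) = 398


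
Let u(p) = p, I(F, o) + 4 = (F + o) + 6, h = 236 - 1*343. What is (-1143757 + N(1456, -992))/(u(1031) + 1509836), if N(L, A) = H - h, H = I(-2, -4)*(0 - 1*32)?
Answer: -1143522/1510867 ≈ -0.75686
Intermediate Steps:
h = -107 (h = 236 - 343 = -107)
I(F, o) = 2 + F + o (I(F, o) = -4 + ((F + o) + 6) = -4 + (6 + F + o) = 2 + F + o)
H = 128 (H = (2 - 2 - 4)*(0 - 1*32) = -4*(0 - 32) = -4*(-32) = 128)
N(L, A) = 235 (N(L, A) = 128 - 1*(-107) = 128 + 107 = 235)
(-1143757 + N(1456, -992))/(u(1031) + 1509836) = (-1143757 + 235)/(1031 + 1509836) = -1143522/1510867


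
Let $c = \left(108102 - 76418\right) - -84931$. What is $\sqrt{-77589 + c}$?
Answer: $\sqrt{39026} \approx 197.55$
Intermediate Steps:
$c = 116615$ ($c = \left(108102 - 76418\right) + 84931 = 31684 + 84931 = 116615$)
$\sqrt{-77589 + c} = \sqrt{-77589 + 116615} = \sqrt{39026}$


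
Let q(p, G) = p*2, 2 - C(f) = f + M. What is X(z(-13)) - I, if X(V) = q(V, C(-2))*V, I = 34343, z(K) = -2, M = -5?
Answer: -34335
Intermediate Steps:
C(f) = 7 - f (C(f) = 2 - (f - 5) = 2 - (-5 + f) = 2 + (5 - f) = 7 - f)
q(p, G) = 2*p
X(V) = 2*V² (X(V) = (2*V)*V = 2*V²)
X(z(-13)) - I = 2*(-2)² - 1*34343 = 2*4 - 34343 = 8 - 34343 = -34335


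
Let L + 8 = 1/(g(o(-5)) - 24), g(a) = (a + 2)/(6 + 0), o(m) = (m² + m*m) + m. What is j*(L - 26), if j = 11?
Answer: -36344/97 ≈ -374.68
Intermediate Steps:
o(m) = m + 2*m² (o(m) = (m² + m²) + m = 2*m² + m = m + 2*m²)
g(a) = ⅓ + a/6 (g(a) = (2 + a)/6 = (2 + a)*(⅙) = ⅓ + a/6)
L = -782/97 (L = -8 + 1/((⅓ + (-5*(1 + 2*(-5)))/6) - 24) = -8 + 1/((⅓ + (-5*(1 - 10))/6) - 24) = -8 + 1/((⅓ + (-5*(-9))/6) - 24) = -8 + 1/((⅓ + (⅙)*45) - 24) = -8 + 1/((⅓ + 15/2) - 24) = -8 + 1/(47/6 - 24) = -8 + 1/(-97/6) = -8 - 6/97 = -782/97 ≈ -8.0619)
j*(L - 26) = 11*(-782/97 - 26) = 11*(-3304/97) = -36344/97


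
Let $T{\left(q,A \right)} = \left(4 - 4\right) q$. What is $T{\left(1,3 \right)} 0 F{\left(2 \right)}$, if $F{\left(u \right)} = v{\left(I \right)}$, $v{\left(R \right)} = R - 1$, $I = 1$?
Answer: $0$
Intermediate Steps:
$T{\left(q,A \right)} = 0$ ($T{\left(q,A \right)} = 0 q = 0$)
$v{\left(R \right)} = -1 + R$
$F{\left(u \right)} = 0$ ($F{\left(u \right)} = -1 + 1 = 0$)
$T{\left(1,3 \right)} 0 F{\left(2 \right)} = 0 \cdot 0 \cdot 0 = 0 \cdot 0 = 0$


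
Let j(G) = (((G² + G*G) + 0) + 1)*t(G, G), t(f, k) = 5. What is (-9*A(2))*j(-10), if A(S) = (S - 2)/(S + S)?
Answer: 0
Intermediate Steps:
j(G) = 5 + 10*G² (j(G) = (((G² + G*G) + 0) + 1)*5 = (((G² + G²) + 0) + 1)*5 = ((2*G² + 0) + 1)*5 = (2*G² + 1)*5 = (1 + 2*G²)*5 = 5 + 10*G²)
A(S) = (-2 + S)/(2*S) (A(S) = (-2 + S)/((2*S)) = (-2 + S)*(1/(2*S)) = (-2 + S)/(2*S))
(-9*A(2))*j(-10) = (-9*(-2 + 2)/(2*2))*(5 + 10*(-10)²) = (-9*0/(2*2))*(5 + 10*100) = (-9*0)*(5 + 1000) = 0*1005 = 0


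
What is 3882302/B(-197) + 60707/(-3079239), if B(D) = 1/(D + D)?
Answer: -4710087076962839/3079239 ≈ -1.5296e+9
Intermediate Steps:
B(D) = 1/(2*D)
3882302/B(-197) + 60707/(-3079239) = 3882302/(((½)/(-197))) + 60707/(-3079239) = 3882302/(((½)*(-1/197))) + 60707*(-1/3079239) = 3882302/(-1/394) - 60707/3079239 = 3882302*(-394) - 60707/3079239 = -1529626988 - 60707/3079239 = -4710087076962839/3079239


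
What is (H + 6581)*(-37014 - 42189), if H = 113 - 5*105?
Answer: -488603307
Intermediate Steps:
H = -412 (H = 113 - 525 = -412)
(H + 6581)*(-37014 - 42189) = (-412 + 6581)*(-37014 - 42189) = 6169*(-79203) = -488603307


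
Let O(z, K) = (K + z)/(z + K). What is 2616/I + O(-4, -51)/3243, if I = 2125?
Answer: 8485813/6891375 ≈ 1.2314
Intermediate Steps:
O(z, K) = 1 (O(z, K) = (K + z)/(K + z) = 1)
2616/I + O(-4, -51)/3243 = 2616/2125 + 1/3243 = 8485813/6891375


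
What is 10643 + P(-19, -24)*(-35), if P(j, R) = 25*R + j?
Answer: 32308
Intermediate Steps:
P(j, R) = j + 25*R
10643 + P(-19, -24)*(-35) = 10643 + (-19 + 25*(-24))*(-35) = 10643 + (-19 - 600)*(-35) = 10643 - 619*(-35) = 10643 + 21665 = 32308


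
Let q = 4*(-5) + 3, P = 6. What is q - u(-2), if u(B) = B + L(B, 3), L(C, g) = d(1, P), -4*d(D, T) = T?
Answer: -27/2 ≈ -13.500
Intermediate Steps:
d(D, T) = -T/4
L(C, g) = -3/2 (L(C, g) = -¼*6 = -3/2)
q = -17 (q = -20 + 3 = -17)
u(B) = -3/2 + B (u(B) = B - 3/2 = -3/2 + B)
q - u(-2) = -17 - (-3/2 - 2) = -17 - 1*(-7/2) = -17 + 7/2 = -27/2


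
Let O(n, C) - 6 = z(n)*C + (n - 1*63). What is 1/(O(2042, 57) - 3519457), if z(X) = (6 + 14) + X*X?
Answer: 1/234160216 ≈ 4.2706e-9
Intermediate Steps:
z(X) = 20 + X**2
O(n, C) = -57 + n + C*(20 + n**2) (O(n, C) = 6 + ((20 + n**2)*C + (n - 1*63)) = 6 + (C*(20 + n**2) + (n - 63)) = 6 + (C*(20 + n**2) + (-63 + n)) = 6 + (-63 + n + C*(20 + n**2)) = -57 + n + C*(20 + n**2))
1/(O(2042, 57) - 3519457) = 1/((-57 + 2042 + 57*(20 + 2042**2)) - 3519457) = 1/((-57 + 2042 + 57*(20 + 4169764)) - 3519457) = 1/((-57 + 2042 + 57*4169784) - 3519457) = 1/((-57 + 2042 + 237677688) - 3519457) = 1/(237679673 - 3519457) = 1/234160216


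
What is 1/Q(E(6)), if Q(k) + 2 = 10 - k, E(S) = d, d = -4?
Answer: 1/12 ≈ 0.083333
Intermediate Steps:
E(S) = -4
Q(k) = 8 - k (Q(k) = -2 + (10 - k) = 8 - k)
1/Q(E(6)) = 1/(8 - 1*(-4)) = 1/(8 + 4) = 1/12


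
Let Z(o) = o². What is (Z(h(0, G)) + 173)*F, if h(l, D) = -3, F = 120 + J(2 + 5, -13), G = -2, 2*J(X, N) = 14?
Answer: 23114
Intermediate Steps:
J(X, N) = 7 (J(X, N) = (½)*14 = 7)
F = 127 (F = 120 + 7 = 127)
(Z(h(0, G)) + 173)*F = ((-3)² + 173)*127 = (9 + 173)*127 = 182*127 = 23114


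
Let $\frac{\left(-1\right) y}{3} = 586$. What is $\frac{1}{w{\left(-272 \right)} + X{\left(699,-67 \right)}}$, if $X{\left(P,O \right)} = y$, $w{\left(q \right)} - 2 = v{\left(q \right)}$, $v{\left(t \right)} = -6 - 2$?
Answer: $- \frac{1}{1764} \approx -0.00056689$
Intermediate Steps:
$v{\left(t \right)} = -8$ ($v{\left(t \right)} = -6 - 2 = -8$)
$w{\left(q \right)} = -6$ ($w{\left(q \right)} = 2 - 8 = -6$)
$y = -1758$ ($y = \left(-3\right) 586 = -1758$)
$X{\left(P,O \right)} = -1758$
$\frac{1}{w{\left(-272 \right)} + X{\left(699,-67 \right)}} = \frac{1}{-6 - 1758} = \frac{1}{-1764} = - \frac{1}{1764}$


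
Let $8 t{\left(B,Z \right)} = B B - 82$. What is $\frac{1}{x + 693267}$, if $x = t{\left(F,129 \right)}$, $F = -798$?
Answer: $\frac{4}{3091429} \approx 1.2939 \cdot 10^{-6}$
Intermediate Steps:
$t{\left(B,Z \right)} = - \frac{41}{4} + \frac{B^{2}}{8}$ ($t{\left(B,Z \right)} = \frac{B B - 82}{8} = \frac{B^{2} - 82}{8} = \frac{-82 + B^{2}}{8} = - \frac{41}{4} + \frac{B^{2}}{8}$)
$x = \frac{318361}{4}$ ($x = - \frac{41}{4} + \frac{\left(-798\right)^{2}}{8} = - \frac{41}{4} + \frac{1}{8} \cdot 636804 = - \frac{41}{4} + \frac{159201}{2} = \frac{318361}{4} \approx 79590.0$)
$\frac{1}{x + 693267} = \frac{1}{\frac{318361}{4} + 693267} = \frac{1}{\frac{3091429}{4}} = \frac{4}{3091429}$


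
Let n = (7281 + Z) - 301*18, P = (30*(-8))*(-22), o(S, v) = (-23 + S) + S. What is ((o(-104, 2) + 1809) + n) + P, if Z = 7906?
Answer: 16627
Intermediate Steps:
o(S, v) = -23 + 2*S
P = 5280 (P = -240*(-22) = 5280)
n = 9769 (n = (7281 + 7906) - 301*18 = 15187 - 5418 = 9769)
((o(-104, 2) + 1809) + n) + P = (((-23 + 2*(-104)) + 1809) + 9769) + 5280 = (((-23 - 208) + 1809) + 9769) + 5280 = ((-231 + 1809) + 9769) + 5280 = (1578 + 9769) + 5280 = 11347 + 5280 = 16627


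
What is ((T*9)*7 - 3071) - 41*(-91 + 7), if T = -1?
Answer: 310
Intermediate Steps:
((T*9)*7 - 3071) - 41*(-91 + 7) = (-1*9*7 - 3071) - 41*(-91 + 7) = (-9*7 - 3071) - 41*(-84) = (-63 - 3071) + 3444 = -3134 + 3444 = 310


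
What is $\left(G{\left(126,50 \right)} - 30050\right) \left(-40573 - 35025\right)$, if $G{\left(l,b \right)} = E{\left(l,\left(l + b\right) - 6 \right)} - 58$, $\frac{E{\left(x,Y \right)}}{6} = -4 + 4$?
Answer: $2276104584$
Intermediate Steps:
$E{\left(x,Y \right)} = 0$ ($E{\left(x,Y \right)} = 6 \left(-4 + 4\right) = 6 \cdot 0 = 0$)
$G{\left(l,b \right)} = -58$ ($G{\left(l,b \right)} = 0 - 58 = -58$)
$\left(G{\left(126,50 \right)} - 30050\right) \left(-40573 - 35025\right) = \left(-58 - 30050\right) \left(-40573 - 35025\right) = \left(-30108\right) \left(-75598\right) = 2276104584$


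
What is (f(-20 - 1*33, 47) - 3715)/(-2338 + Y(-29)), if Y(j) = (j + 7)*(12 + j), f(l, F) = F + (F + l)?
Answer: 1837/982 ≈ 1.8707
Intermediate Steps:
f(l, F) = l + 2*F
Y(j) = (7 + j)*(12 + j)
(f(-20 - 1*33, 47) - 3715)/(-2338 + Y(-29)) = (((-20 - 1*33) + 2*47) - 3715)/(-2338 + (84 + (-29)**2 + 19*(-29))) = (((-20 - 33) + 94) - 3715)/(-2338 + (84 + 841 - 551)) = ((-53 + 94) - 3715)/(-2338 + 374) = (41 - 3715)/(-1964) = -3674*(-1/1964) = 1837/982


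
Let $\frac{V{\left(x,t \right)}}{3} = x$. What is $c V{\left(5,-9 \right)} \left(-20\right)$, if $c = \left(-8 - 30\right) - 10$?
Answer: $14400$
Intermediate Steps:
$V{\left(x,t \right)} = 3 x$
$c = -48$ ($c = -38 - 10 = -48$)
$c V{\left(5,-9 \right)} \left(-20\right) = - 48 \cdot 3 \cdot 5 \left(-20\right) = \left(-48\right) 15 \left(-20\right) = \left(-720\right) \left(-20\right) = 14400$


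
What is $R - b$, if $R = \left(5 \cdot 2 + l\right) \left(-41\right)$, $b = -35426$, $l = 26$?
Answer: $33950$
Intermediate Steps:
$R = -1476$ ($R = \left(5 \cdot 2 + 26\right) \left(-41\right) = \left(10 + 26\right) \left(-41\right) = 36 \left(-41\right) = -1476$)
$R - b = -1476 - -35426 = -1476 + 35426 = 33950$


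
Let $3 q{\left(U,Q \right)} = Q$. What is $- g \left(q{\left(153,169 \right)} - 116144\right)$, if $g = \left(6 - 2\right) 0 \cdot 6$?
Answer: $0$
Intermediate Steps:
$q{\left(U,Q \right)} = \frac{Q}{3}$
$g = 0$ ($g = 4 \cdot 0 \cdot 6 = 0 \cdot 6 = 0$)
$- g \left(q{\left(153,169 \right)} - 116144\right) = - 0 \left(\frac{1}{3} \cdot 169 - 116144\right) = - 0 \left(\frac{169}{3} - 116144\right) = - \frac{0 \left(-348263\right)}{3} = \left(-1\right) 0 = 0$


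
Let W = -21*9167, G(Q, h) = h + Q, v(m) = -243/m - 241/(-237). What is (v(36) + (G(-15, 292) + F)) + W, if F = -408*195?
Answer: -257662355/948 ≈ -2.7180e+5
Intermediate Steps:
v(m) = 241/237 - 243/m (v(m) = -243/m - 241*(-1/237) = -243/m + 241/237 = 241/237 - 243/m)
F = -79560
G(Q, h) = Q + h
W = -192507
(v(36) + (G(-15, 292) + F)) + W = ((241/237 - 243/36) + ((-15 + 292) - 79560)) - 192507 = ((241/237 - 243*1/36) + (277 - 79560)) - 192507 = ((241/237 - 27/4) - 79283) - 192507 = (-5435/948 - 79283) - 192507 = -75165719/948 - 192507 = -257662355/948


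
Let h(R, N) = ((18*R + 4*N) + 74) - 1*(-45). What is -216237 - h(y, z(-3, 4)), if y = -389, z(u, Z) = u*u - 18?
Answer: -209318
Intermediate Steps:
z(u, Z) = -18 + u² (z(u, Z) = u² - 18 = -18 + u²)
h(R, N) = 119 + 4*N + 18*R (h(R, N) = ((4*N + 18*R) + 74) + 45 = (74 + 4*N + 18*R) + 45 = 119 + 4*N + 18*R)
-216237 - h(y, z(-3, 4)) = -216237 - (119 + 4*(-18 + (-3)²) + 18*(-389)) = -216237 - (119 + 4*(-18 + 9) - 7002) = -216237 - (119 + 4*(-9) - 7002) = -216237 - (119 - 36 - 7002) = -216237 - 1*(-6919) = -216237 + 6919 = -209318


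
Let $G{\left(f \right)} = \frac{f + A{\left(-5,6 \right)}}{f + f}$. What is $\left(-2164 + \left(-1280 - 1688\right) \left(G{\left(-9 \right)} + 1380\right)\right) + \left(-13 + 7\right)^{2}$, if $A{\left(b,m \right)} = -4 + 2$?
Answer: $- \frac{36898036}{9} \approx -4.0998 \cdot 10^{6}$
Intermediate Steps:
$A{\left(b,m \right)} = -2$
$G{\left(f \right)} = \frac{-2 + f}{2 f}$ ($G{\left(f \right)} = \frac{f - 2}{f + f} = \frac{-2 + f}{2 f}$)
$\left(-2164 + \left(-1280 - 1688\right) \left(G{\left(-9 \right)} + 1380\right)\right) + \left(-13 + 7\right)^{2} = \left(-2164 + \left(-1280 - 1688\right) \left(\frac{-2 - 9}{2 \left(-9\right)} + 1380\right)\right) + \left(-13 + 7\right)^{2} = \left(-2164 - 2968 \left(\frac{1}{2} \left(- \frac{1}{9}\right) \left(-11\right) + 1380\right)\right) + \left(-6\right)^{2} = \left(-2164 - 2968 \left(\frac{11}{18} + 1380\right)\right) + 36 = \left(-2164 - \frac{36878884}{9}\right) + 36 = - \frac{36898360}{9} + 36 = - \frac{36898036}{9}$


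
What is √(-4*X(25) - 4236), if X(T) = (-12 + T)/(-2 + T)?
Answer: 2*I*√560510/23 ≈ 65.102*I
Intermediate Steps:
X(T) = (-12 + T)/(-2 + T)
√(-4*X(25) - 4236) = √(-4*(-12 + 25)/(-2 + 25) - 4236) = √(-4*13/23 - 4236) = √(-52/23 - 4236) = √(-97480/23) = 2*I*√560510/23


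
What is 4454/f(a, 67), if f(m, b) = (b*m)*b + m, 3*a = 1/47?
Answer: 314007/2245 ≈ 139.87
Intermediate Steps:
a = 1/141 (a = (1/3)/47 = (1/3)*(1/47) = 1/141 ≈ 0.0070922)
f(m, b) = m + m*b**2 (f(m, b) = m*b**2 + m = m + m*b**2)
4454/f(a, 67) = 4454/(((1 + 67**2)/141)) = 4454/(((1 + 4489)/141)) = 4454/(((1/141)*4490)) = 4454/(4490/141) = 4454*(141/4490) = 314007/2245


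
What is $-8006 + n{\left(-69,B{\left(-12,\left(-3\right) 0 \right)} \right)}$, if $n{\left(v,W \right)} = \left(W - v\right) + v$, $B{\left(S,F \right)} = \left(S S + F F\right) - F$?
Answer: $-7862$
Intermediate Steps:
$B{\left(S,F \right)} = F^{2} + S^{2} - F$ ($B{\left(S,F \right)} = \left(S^{2} + F^{2}\right) - F = \left(F^{2} + S^{2}\right) - F = F^{2} + S^{2} - F$)
$n{\left(v,W \right)} = W$
$-8006 + n{\left(-69,B{\left(-12,\left(-3\right) 0 \right)} \right)} = -8006 + \left(\left(\left(-3\right) 0\right)^{2} + \left(-12\right)^{2} - \left(-3\right) 0\right) = -8006 + \left(0^{2} + 144 - 0\right) = -8006 + \left(0 + 144 + 0\right) = -8006 + 144 = -7862$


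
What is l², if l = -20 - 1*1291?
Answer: 1718721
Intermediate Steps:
l = -1311 (l = -20 - 1291 = -1311)
l² = (-1311)² = 1718721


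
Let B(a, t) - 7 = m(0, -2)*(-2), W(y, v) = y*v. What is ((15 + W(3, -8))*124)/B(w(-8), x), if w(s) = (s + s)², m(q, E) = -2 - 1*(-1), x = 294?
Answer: -124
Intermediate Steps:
m(q, E) = -1 (m(q, E) = -2 + 1 = -1)
w(s) = 4*s² (w(s) = (2*s)² = 4*s²)
W(y, v) = v*y
B(a, t) = 9 (B(a, t) = 7 - 1*(-2) = 7 + 2 = 9)
((15 + W(3, -8))*124)/B(w(-8), x) = ((15 - 8*3)*124)/9 = ((15 - 24)*124)*(⅑) = -9*124*(⅑) = -1116*⅑ = -124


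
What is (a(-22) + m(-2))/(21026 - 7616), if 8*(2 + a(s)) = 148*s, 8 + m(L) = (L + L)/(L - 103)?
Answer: -43781/1408050 ≈ -0.031093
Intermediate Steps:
m(L) = -8 + 2*L/(-103 + L) (m(L) = -8 + (L + L)/(L - 103) = -8 + (2*L)/(-103 + L) = -8 + 2*L/(-103 + L))
a(s) = -2 + 37*s/2 (a(s) = -2 + (148*s)/8 = -2 + 37*s/2)
(a(-22) + m(-2))/(21026 - 7616) = ((-2 + (37/2)*(-22)) + 2*(412 - 3*(-2))/(-103 - 2))/(21026 - 7616) = ((-2 - 407) + 2*(412 + 6)/(-105))/13410 = (-409 + 2*(-1/105)*418)*(1/13410) = (-409 - 836/105)*(1/13410) = -43781/105*1/13410 = -43781/1408050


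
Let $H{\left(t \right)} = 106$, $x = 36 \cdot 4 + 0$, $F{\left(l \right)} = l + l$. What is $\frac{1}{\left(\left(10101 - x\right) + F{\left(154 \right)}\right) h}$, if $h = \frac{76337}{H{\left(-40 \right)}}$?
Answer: $\frac{106}{783599305} \approx 1.3527 \cdot 10^{-7}$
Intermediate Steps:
$F{\left(l \right)} = 2 l$
$x = 144$ ($x = 144 + 0 = 144$)
$h = \frac{76337}{106} \approx 720.16$
$\frac{1}{\left(\left(10101 - x\right) + F{\left(154 \right)}\right) h} = \frac{1}{\left(\left(10101 - 144\right) + 2 \cdot 154\right) \frac{76337}{106}} = \frac{1}{\left(10101 - 144\right) + 308} \cdot \frac{106}{76337} = \frac{1}{9957 + 308} \cdot \frac{106}{76337} = \frac{1}{10265} \cdot \frac{106}{76337} = \frac{106}{783599305}$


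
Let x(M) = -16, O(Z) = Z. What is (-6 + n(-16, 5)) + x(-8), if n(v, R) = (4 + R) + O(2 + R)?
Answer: -6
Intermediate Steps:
n(v, R) = 6 + 2*R (n(v, R) = (4 + R) + (2 + R) = 6 + 2*R)
(-6 + n(-16, 5)) + x(-8) = (-6 + (6 + 2*5)) - 16 = (-6 + (6 + 10)) - 16 = (-6 + 16) - 16 = 10 - 16 = -6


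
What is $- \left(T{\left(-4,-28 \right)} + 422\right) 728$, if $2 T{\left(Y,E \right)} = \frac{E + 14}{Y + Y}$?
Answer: $-307853$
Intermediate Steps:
$T{\left(Y,E \right)} = \frac{14 + E}{4 Y}$ ($T{\left(Y,E \right)} = \frac{\left(E + 14\right) \frac{1}{Y + Y}}{2} = \frac{\left(14 + E\right) \frac{1}{2 Y}}{2} = \frac{\frac{1}{2} \frac{1}{Y} \left(14 + E\right)}{2} = \frac{14 + E}{4 Y}$)
$- \left(T{\left(-4,-28 \right)} + 422\right) 728 = - \left(\frac{14 - 28}{4 \left(-4\right)} + 422\right) 728 = - \left(\frac{1}{4} \left(- \frac{1}{4}\right) \left(-14\right) + 422\right) 728 = - \left(\frac{7}{8} + 422\right) 728 = - \frac{3383 \cdot 728}{8} = \left(-1\right) 307853 = -307853$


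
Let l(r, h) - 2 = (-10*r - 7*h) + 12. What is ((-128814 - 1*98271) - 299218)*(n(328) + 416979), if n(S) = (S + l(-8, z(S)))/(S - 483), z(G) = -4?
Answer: -6803128890477/31 ≈ -2.1946e+11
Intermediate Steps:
l(r, h) = 14 - 10*r - 7*h (l(r, h) = 2 + ((-10*r - 7*h) + 12) = 2 + (12 - 10*r - 7*h) = 14 - 10*r - 7*h)
n(S) = (122 + S)/(-483 + S) (n(S) = (S + (14 - 10*(-8) - 7*(-4)))/(S - 483) = (S + (14 + 80 + 28))/(-483 + S) = (S + 122)/(-483 + S) = (122 + S)/(-483 + S))
((-128814 - 1*98271) - 299218)*(n(328) + 416979) = ((-128814 - 1*98271) - 299218)*((122 + 328)/(-483 + 328) + 416979) = ((-128814 - 98271) - 299218)*(450/(-155) + 416979) = (-227085 - 299218)*(-1/155*450 + 416979) = -526303*(-90/31 + 416979) = -526303*12926259/31 = -6803128890477/31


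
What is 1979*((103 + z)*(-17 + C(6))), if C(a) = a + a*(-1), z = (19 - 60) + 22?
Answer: -2826012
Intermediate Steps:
z = -19 (z = -41 + 22 = -19)
C(a) = 0 (C(a) = a - a = 0)
1979*((103 + z)*(-17 + C(6))) = 1979*((103 - 19)*(-17 + 0)) = 1979*(84*(-17)) = 1979*(-1428) = -2826012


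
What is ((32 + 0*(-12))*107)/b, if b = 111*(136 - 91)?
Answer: 3424/4995 ≈ 0.68549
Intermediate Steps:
b = 4995 (b = 111*45 = 4995)
((32 + 0*(-12))*107)/b = ((32 + 0*(-12))*107)/4995 = ((32 + 0)*107)*(1/4995) = (32*107)*(1/4995) = 3424*(1/4995) = 3424/4995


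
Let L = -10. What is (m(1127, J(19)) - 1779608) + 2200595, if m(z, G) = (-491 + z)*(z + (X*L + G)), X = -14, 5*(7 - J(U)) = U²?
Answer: 5926659/5 ≈ 1.1853e+6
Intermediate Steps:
J(U) = 7 - U²/5
m(z, G) = (-491 + z)*(140 + G + z) (m(z, G) = (-491 + z)*(z + (-14*(-10) + G)) = (-491 + z)*(z + (140 + G)) = (-491 + z)*(140 + G + z))
(m(1127, J(19)) - 1779608) + 2200595 = ((-68740 + 1127² - 491*(7 - ⅕*19²) - 351*1127 + (7 - ⅕*19²)*1127) - 1779608) + 2200595 = ((-68740 + 1270129 - 491*(7 - ⅕*361) - 395577 + (7 - ⅕*361)*1127) - 1779608) + 2200595 = ((-68740 + 1270129 - 491*(7 - 361/5) - 395577 + (7 - 361/5)*1127) - 1779608) + 2200595 = ((-68740 + 1270129 - 491*(-326/5) - 395577 - 326/5*1127) - 1779608) + 2200595 = ((-68740 + 1270129 + 160066/5 - 395577 - 367402/5) - 1779608) + 2200595 = (3821724/5 - 1779608) + 2200595 = -5076316/5 + 2200595 = 5926659/5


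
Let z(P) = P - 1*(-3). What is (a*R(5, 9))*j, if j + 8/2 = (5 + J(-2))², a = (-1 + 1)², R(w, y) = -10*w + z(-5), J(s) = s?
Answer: 0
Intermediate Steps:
z(P) = 3 + P (z(P) = P + 3 = 3 + P)
R(w, y) = -2 - 10*w (R(w, y) = -10*w + (3 - 5) = -10*w - 2 = -2 - 10*w)
a = 0 (a = 0² = 0)
j = 5 (j = -4 + (5 - 2)² = -4 + 3² = -4 + 9 = 5)
(a*R(5, 9))*j = (0*(-2 - 10*5))*5 = (0*(-2 - 50))*5 = (0*(-52))*5 = 0*5 = 0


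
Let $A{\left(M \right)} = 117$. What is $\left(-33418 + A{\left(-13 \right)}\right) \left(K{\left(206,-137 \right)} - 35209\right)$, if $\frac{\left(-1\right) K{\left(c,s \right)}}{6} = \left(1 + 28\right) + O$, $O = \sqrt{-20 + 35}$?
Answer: $1178289283 + 199806 \sqrt{15} \approx 1.1791 \cdot 10^{9}$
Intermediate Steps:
$O = \sqrt{15} \approx 3.873$
$K{\left(c,s \right)} = -174 - 6 \sqrt{15}$ ($K{\left(c,s \right)} = - 6 \left(\left(1 + 28\right) + \sqrt{15}\right) = - 6 \left(29 + \sqrt{15}\right) = -174 - 6 \sqrt{15}$)
$\left(-33418 + A{\left(-13 \right)}\right) \left(K{\left(206,-137 \right)} - 35209\right) = \left(-33418 + 117\right) \left(\left(-174 - 6 \sqrt{15}\right) - 35209\right) = - 33301 \left(-35383 - 6 \sqrt{15}\right) = 1178289283 + 199806 \sqrt{15}$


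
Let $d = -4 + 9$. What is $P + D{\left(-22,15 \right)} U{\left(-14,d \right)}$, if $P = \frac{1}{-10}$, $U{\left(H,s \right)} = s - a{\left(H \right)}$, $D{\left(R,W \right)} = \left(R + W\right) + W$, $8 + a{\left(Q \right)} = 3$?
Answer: $\frac{799}{10} \approx 79.9$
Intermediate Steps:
$d = 5$
$a{\left(Q \right)} = -5$ ($a{\left(Q \right)} = -8 + 3 = -5$)
$D{\left(R,W \right)} = R + 2 W$
$U{\left(H,s \right)} = 5 + s$ ($U{\left(H,s \right)} = s - -5 = s + 5 = 5 + s$)
$P = - \frac{1}{10} \approx -0.1$
$P + D{\left(-22,15 \right)} U{\left(-14,d \right)} = - \frac{1}{10} + \left(-22 + 2 \cdot 15\right) \left(5 + 5\right) = - \frac{1}{10} + \left(-22 + 30\right) 10 = - \frac{1}{10} + 8 \cdot 10 = - \frac{1}{10} + 80 = \frac{799}{10}$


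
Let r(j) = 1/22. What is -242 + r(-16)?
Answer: -5323/22 ≈ -241.95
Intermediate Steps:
r(j) = 1/22
-242 + r(-16) = -242 + 1/22 = -5323/22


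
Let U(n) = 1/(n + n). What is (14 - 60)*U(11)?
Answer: -23/11 ≈ -2.0909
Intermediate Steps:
U(n) = 1/(2*n)
(14 - 60)*U(11) = (14 - 60)*((½)/11) = -23/11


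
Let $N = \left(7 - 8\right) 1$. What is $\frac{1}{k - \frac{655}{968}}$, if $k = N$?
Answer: $- \frac{968}{1623} \approx -0.59643$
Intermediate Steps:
$N = -1$ ($N = \left(-1\right) 1 = -1$)
$k = -1$
$\frac{1}{k - \frac{655}{968}} = \frac{1}{-1 - \frac{655}{968}} = \frac{1}{- \frac{1623}{968}} = - \frac{968}{1623}$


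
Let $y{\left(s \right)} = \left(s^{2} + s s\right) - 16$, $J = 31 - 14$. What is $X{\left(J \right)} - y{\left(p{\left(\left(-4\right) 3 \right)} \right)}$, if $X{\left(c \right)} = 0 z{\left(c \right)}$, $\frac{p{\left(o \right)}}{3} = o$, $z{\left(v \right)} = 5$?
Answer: $-2576$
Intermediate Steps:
$p{\left(o \right)} = 3 o$
$J = 17$
$y{\left(s \right)} = -16 + 2 s^{2}$ ($y{\left(s \right)} = \left(s^{2} + s^{2}\right) - 16 = 2 s^{2} - 16 = -16 + 2 s^{2}$)
$X{\left(c \right)} = 0$ ($X{\left(c \right)} = 0 \cdot 5 = 0$)
$X{\left(J \right)} - y{\left(p{\left(\left(-4\right) 3 \right)} \right)} = 0 - \left(-16 + 2 \left(3 \left(\left(-4\right) 3\right)\right)^{2}\right) = 0 - \left(-16 + 2 \left(3 \left(-12\right)\right)^{2}\right) = 0 - \left(-16 + 2 \left(-36\right)^{2}\right) = 0 - \left(-16 + 2 \cdot 1296\right) = 0 - \left(-16 + 2592\right) = 0 - 2576 = -2576$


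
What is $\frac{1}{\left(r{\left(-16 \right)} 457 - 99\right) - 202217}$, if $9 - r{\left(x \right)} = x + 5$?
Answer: $- \frac{1}{193176} \approx -5.1766 \cdot 10^{-6}$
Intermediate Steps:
$r{\left(x \right)} = 4 - x$ ($r{\left(x \right)} = 9 - \left(x + 5\right) = 9 - \left(5 + x\right) = 4 - x$)
$\frac{1}{\left(r{\left(-16 \right)} 457 - 99\right) - 202217} = \frac{1}{\left(\left(4 - -16\right) 457 - 99\right) - 202217} = \frac{1}{\left(\left(4 + 16\right) 457 - 99\right) - 202217} = \frac{1}{\left(20 \cdot 457 - 99\right) - 202217} = \frac{1}{\left(9140 - 99\right) - 202217} = \frac{1}{9041 - 202217} = \frac{1}{-193176} = - \frac{1}{193176}$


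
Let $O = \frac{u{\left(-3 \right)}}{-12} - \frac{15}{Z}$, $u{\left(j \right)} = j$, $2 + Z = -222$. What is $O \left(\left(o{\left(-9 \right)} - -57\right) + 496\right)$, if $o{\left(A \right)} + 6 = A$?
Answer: $\frac{19099}{112} \approx 170.53$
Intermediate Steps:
$Z = -224$ ($Z = -2 - 222 = -224$)
$o{\left(A \right)} = -6 + A$
$O = \frac{71}{224}$ ($O = - \frac{3}{-12} - \frac{15}{-224} = \left(-3\right) \left(- \frac{1}{12}\right) - - \frac{15}{224} = \frac{1}{4} + \frac{15}{224} = \frac{71}{224} \approx 0.31696$)
$O \left(\left(o{\left(-9 \right)} - -57\right) + 496\right) = \frac{71 \left(\left(\left(-6 - 9\right) - -57\right) + 496\right)}{224} = \frac{71 \left(\left(-15 + 57\right) + 496\right)}{224} = \frac{71 \left(42 + 496\right)}{224} = \frac{71}{224} \cdot 538 = \frac{19099}{112}$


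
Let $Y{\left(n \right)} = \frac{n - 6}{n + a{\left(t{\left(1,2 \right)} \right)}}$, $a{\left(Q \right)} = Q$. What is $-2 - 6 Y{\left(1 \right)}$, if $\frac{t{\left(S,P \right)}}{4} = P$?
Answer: $\frac{4}{3} \approx 1.3333$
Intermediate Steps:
$t{\left(S,P \right)} = 4 P$
$Y{\left(n \right)} = \frac{-6 + n}{8 + n}$ ($Y{\left(n \right)} = \frac{n - 6}{n + 4 \cdot 2} = \frac{-6 + n}{n + 8} = \frac{-6 + n}{8 + n}$)
$-2 - 6 Y{\left(1 \right)} = -2 - 6 \frac{-6 + 1}{8 + 1} = -2 - 6 \cdot \frac{1}{9} \left(-5\right) = -2 - - \frac{10}{3} = -2 + \frac{10}{3} = \frac{4}{3}$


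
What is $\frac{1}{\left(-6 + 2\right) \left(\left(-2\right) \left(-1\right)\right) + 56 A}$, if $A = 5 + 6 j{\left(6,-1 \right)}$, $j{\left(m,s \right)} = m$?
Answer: $\frac{1}{2288} \approx 0.00043706$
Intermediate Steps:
$A = 41$ ($A = 5 + 6 \cdot 6 = 5 + 36 = 41$)
$\frac{1}{\left(-6 + 2\right) \left(\left(-2\right) \left(-1\right)\right) + 56 A} = \frac{1}{\left(-6 + 2\right) \left(\left(-2\right) \left(-1\right)\right) + 56 \cdot 41} = \frac{1}{\left(-4\right) 2 + 2296} = \frac{1}{-8 + 2296} = \frac{1}{2288}$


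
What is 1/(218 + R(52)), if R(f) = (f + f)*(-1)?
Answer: 1/114 ≈ 0.0087719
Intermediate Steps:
R(f) = -2*f (R(f) = (2*f)*(-1) = -2*f)
1/(218 + R(52)) = 1/(218 - 2*52) = 1/(218 - 104) = 1/114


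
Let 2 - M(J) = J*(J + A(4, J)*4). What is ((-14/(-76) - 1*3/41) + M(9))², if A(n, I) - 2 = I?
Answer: 547417975129/2427364 ≈ 2.2552e+5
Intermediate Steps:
A(n, I) = 2 + I
M(J) = 2 - J*(8 + 5*J) (M(J) = 2 - J*(J + (2 + J)*4) = 2 - J*(J + (8 + 4*J)) = 2 - J*(8 + 5*J))
((-14/(-76) - 1*3/41) + M(9))² = ((-14/(-76) - 1*3/41) + (2 - 8*9 - 5*9²))² = ((-14*(-1/76) - 3*1/41) + (2 - 72 - 5*81))² = ((7/38 - 3/41) + (2 - 72 - 405))² = (173/1558 - 475)² = (-739877/1558)² = 547417975129/2427364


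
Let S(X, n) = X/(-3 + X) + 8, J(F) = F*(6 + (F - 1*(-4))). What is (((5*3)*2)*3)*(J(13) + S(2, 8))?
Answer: 27450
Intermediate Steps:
J(F) = F*(10 + F) (J(F) = F*(6 + (F + 4)) = F*(6 + (4 + F)) = F*(10 + F))
S(X, n) = 8 + X/(-3 + X) (S(X, n) = X/(-3 + X) + 8 = 8 + X/(-3 + X))
(((5*3)*2)*3)*(J(13) + S(2, 8)) = (((5*3)*2)*3)*(13*(10 + 13) + 3*(-8 + 3*2)/(-3 + 2)) = ((15*2)*3)*(13*23 + 3*(-8 + 6)/(-1)) = (30*3)*(299 + 3*(-1)*(-2)) = 90*(299 + 6) = 90*305 = 27450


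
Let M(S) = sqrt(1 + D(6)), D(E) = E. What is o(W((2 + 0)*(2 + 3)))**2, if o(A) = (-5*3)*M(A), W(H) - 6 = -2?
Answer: 1575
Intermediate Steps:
M(S) = sqrt(7) (M(S) = sqrt(1 + 6) = sqrt(7))
W(H) = 4 (W(H) = 6 - 2 = 4)
o(A) = -15*sqrt(7) (o(A) = (-5*3)*sqrt(7) = -15*sqrt(7))
o(W((2 + 0)*(2 + 3)))**2 = (-15*sqrt(7))**2 = 1575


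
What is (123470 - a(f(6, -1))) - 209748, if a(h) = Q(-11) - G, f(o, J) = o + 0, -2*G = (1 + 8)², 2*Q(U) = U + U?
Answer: -172615/2 ≈ -86308.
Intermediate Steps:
Q(U) = U (Q(U) = (U + U)/2 = (2*U)/2 = U)
G = -81/2 (G = -(1 + 8)²/2 = -½*9² = -½*81 = -81/2 ≈ -40.500)
f(o, J) = o
a(h) = 59/2 (a(h) = -11 - 1*(-81/2) = -11 + 81/2 = 59/2)
(123470 - a(f(6, -1))) - 209748 = (123470 - 1*59/2) - 209748 = (123470 - 59/2) - 209748 = 246881/2 - 209748 = -172615/2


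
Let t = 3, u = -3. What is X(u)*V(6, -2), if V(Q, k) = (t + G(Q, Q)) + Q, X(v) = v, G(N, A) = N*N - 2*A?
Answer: -99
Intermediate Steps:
G(N, A) = N**2 - 2*A
V(Q, k) = 3 + Q**2 - Q (V(Q, k) = (3 + (Q**2 - 2*Q)) + Q = (3 + Q**2 - 2*Q) + Q = 3 + Q**2 - Q)
X(u)*V(6, -2) = -3*(3 + 6**2 - 1*6) = -3*(3 + 36 - 6) = -3*33 = -99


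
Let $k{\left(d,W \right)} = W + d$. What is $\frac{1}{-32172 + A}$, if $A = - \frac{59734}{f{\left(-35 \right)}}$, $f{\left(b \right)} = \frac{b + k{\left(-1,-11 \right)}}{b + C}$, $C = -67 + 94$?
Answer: $- \frac{47}{1989956} \approx -2.3619 \cdot 10^{-5}$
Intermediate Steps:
$C = 27$
$f{\left(b \right)} = \frac{-12 + b}{27 + b}$ ($f{\left(b \right)} = \frac{b - 12}{b + 27} = \frac{b - 12}{27 + b} = \frac{-12 + b}{27 + b}$)
$A = - \frac{477872}{47}$ ($A = - \frac{59734}{\frac{1}{27 - 35} \left(-12 - 35\right)} = - \frac{59734}{\frac{1}{-8} \left(-47\right)} = - \frac{59734}{\left(- \frac{1}{8}\right) \left(-47\right)} = - \frac{59734}{\frac{47}{8}} = \left(-59734\right) \frac{8}{47} = - \frac{477872}{47} \approx -10167.0$)
$\frac{1}{-32172 + A} = \frac{1}{-32172 - \frac{477872}{47}} = \frac{1}{- \frac{1989956}{47}} = - \frac{47}{1989956}$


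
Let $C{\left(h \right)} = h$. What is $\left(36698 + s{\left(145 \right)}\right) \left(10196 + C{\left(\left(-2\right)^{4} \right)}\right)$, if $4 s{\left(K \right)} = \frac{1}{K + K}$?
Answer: $\frac{108680395593}{290} \approx 3.7476 \cdot 10^{8}$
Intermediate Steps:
$s{\left(K \right)} = \frac{1}{8 K}$ ($s{\left(K \right)} = \frac{1}{4 \left(K + K\right)} = \frac{1}{4 \cdot 2 K} = \frac{\frac{1}{2} \frac{1}{K}}{4} = \frac{1}{8 K}$)
$\left(36698 + s{\left(145 \right)}\right) \left(10196 + C{\left(\left(-2\right)^{4} \right)}\right) = \left(36698 + \frac{1}{8 \cdot 145}\right) \left(10196 + \left(-2\right)^{4}\right) = \left(36698 + \frac{1}{8} \cdot \frac{1}{145}\right) \left(10196 + 16\right) = \left(36698 + \frac{1}{1160}\right) 10212 = \frac{42569681}{1160} \cdot 10212 = \frac{108680395593}{290}$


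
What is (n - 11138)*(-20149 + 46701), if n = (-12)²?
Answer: -291912688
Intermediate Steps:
n = 144
(n - 11138)*(-20149 + 46701) = (144 - 11138)*(-20149 + 46701) = -10994*26552 = -291912688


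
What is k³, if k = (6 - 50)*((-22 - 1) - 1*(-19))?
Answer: 5451776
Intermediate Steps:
k = 176 (k = -44*(-23 + 19) = -44*(-4) = 176)
k³ = 176³ = 5451776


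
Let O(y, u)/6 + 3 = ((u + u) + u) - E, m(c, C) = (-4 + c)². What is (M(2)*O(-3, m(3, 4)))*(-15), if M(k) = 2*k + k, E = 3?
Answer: 1620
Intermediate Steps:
O(y, u) = -36 + 18*u (O(y, u) = -18 + 6*(((u + u) + u) - 1*3) = -18 + 6*((2*u + u) - 3) = -18 + 6*(3*u - 3) = -18 + 6*(-3 + 3*u) = -18 + (-18 + 18*u) = -36 + 18*u)
M(k) = 3*k
(M(2)*O(-3, m(3, 4)))*(-15) = ((3*2)*(-36 + 18*(-4 + 3)²))*(-15) = (6*(-36 + 18*(-1)²))*(-15) = (6*(-36 + 18*1))*(-15) = (6*(-36 + 18))*(-15) = (6*(-18))*(-15) = -108*(-15) = 1620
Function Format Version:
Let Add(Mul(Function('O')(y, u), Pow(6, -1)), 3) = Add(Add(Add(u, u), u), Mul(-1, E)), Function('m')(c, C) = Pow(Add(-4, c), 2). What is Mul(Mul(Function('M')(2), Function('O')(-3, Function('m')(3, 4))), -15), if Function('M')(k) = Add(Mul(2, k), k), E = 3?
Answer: 1620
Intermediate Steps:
Function('O')(y, u) = Add(-36, Mul(18, u)) (Function('O')(y, u) = Add(-18, Mul(6, Add(Add(Add(u, u), u), Mul(-1, 3)))) = Add(-18, Mul(6, Add(Add(Mul(2, u), u), -3))) = Add(-18, Mul(6, Add(Mul(3, u), -3))) = Add(-18, Mul(6, Add(-3, Mul(3, u)))) = Add(-18, Add(-18, Mul(18, u))) = Add(-36, Mul(18, u)))
Function('M')(k) = Mul(3, k)
Mul(Mul(Function('M')(2), Function('O')(-3, Function('m')(3, 4))), -15) = Mul(Mul(Mul(3, 2), Add(-36, Mul(18, Pow(Add(-4, 3), 2)))), -15) = Mul(Mul(6, Add(-36, Mul(18, Pow(-1, 2)))), -15) = Mul(Mul(6, Add(-36, Mul(18, 1))), -15) = Mul(Mul(6, Add(-36, 18)), -15) = Mul(Mul(6, -18), -15) = Mul(-108, -15) = 1620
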